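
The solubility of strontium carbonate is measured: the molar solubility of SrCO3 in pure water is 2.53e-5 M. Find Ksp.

6.40e-10

SrCO3(s) <=> Sr^2+ + CO3^2-
For each mole of SrCO3 that dissolves: [Sr^2+] = s, [CO3^2-] = s.
Ksp = [Sr^2+][CO3^2-]
Ksp = s^2
With s = 2.53 × 10^-5: Ksp = 6.40 x 10^-10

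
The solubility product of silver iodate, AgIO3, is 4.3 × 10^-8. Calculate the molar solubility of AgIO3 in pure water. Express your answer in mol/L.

AgIO3(s) ⇌ Ag^+ + IO3^-
Ksp = [Ag^+][IO3^-]
For each mole of AgIO3 that dissolves: [Ag^+] = s, [IO3^-] = s.
Ksp = (s)(s) = s^2
s = (4.3 × 10^-8)^(1/2) = 2.1 x 10^-4 M

s ≈ 2.1 x 10^-4 M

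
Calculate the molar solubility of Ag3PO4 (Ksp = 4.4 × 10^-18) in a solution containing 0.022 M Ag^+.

Ag3PO4(s) ⇌ 3 Ag^+(aq) + PO4^3-(aq)
Ksp = [Ag^+]^3[PO4^3-]
If s mol/L dissolves here, [Ag^+] = 0.022 + 3s ≈ 0.022, [PO4^3-] = s (common-ion effect: Ag^+ is already 0.022 M).
Ksp ≈ (0.022)^3 × s
s = 4.1 × 10^-13 M
Check: 3s = 1.2 × 10^-12 ≪ 0.022, so the approximation is valid.

4.1 × 10^-13 M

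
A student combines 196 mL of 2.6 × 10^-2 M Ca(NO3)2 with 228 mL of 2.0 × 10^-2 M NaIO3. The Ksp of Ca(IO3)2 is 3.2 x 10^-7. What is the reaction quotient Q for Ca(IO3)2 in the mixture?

1.4e-6

Total volume = 196 + 228 = 424 mL.
[Ca^2+] = 2.6 × 10^-2 × (196/424) = 1.20 x 10^-2 M
[IO3^-] = 2.0 x 10^-2 × (228/424) = 1.08 × 10^-2 M
Ca(IO3)2(s) ⇌ Ca^2+ + 2 IO3^-, so Q = [Ca^2+][IO3^-]^2
Q = (1.20 × 10^-2)(1.08 x 10^-2)^2 = 1.4 × 10^-6
Q > Ksp, so Ca(IO3)2 will precipitate.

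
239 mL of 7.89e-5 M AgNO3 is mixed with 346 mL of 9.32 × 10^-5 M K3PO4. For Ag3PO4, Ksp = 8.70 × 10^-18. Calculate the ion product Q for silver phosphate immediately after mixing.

1.85e-18

Total volume = 239 + 346 = 585 mL.
[Ag^+] = 7.89 × 10^-5 × (239/585) = 3.223 x 10^-5 M
[PO4^3-] = 9.32 × 10^-5 × (346/585) = 5.512 × 10^-5 M
Ag3PO4(s) <=> 3 Ag^+(aq) + PO4^3-(aq), so Q = [Ag^+]^3[PO4^3-]
Q = (3.223 × 10^-5)^3(5.512 x 10^-5) = 1.85 × 10^-18
Q < Ksp, so no precipitate of Ag3PO4 forms.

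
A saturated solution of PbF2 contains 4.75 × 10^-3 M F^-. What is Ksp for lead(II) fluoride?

Ksp = 5.36 × 10^-8

PbF2(s) <=> Pb^2+(aq) + 2 F^-(aq)
Stoichiometry gives [Pb^2+] = (1/2)[F^-] = 2.375 × 10^-3 M.
Ksp = [Pb^2+][F^-]^2
Ksp = 2.375 x 10^-3 × (4.75 × 10^-3)^2 = 5.36 × 10^-8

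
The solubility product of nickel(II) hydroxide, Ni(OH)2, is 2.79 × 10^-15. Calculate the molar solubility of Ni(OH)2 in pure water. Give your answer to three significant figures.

Ni(OH)2(s) ⇌ Ni^2+(aq) + 2 OH^-(aq)
Ksp = [Ni^2+][OH^-]^2
With molar solubility s: [Ni^2+] = s, [OH^-] = 2s.
Substituting: Ksp = s(2s)^2 = 4s^3
s = (2.79 × 10^-15 / 4)^(1/3) = 8.87 × 10^-6 M

8.87 × 10^-6 M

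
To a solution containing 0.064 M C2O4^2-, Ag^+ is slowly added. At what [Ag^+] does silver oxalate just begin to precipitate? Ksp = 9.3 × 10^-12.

Ag2C2O4(s) <=> 2 Ag^+(aq) + C2O4^2-(aq)
Ksp = [Ag^+]^2[C2O4^2-]
Precipitation begins when Q = Ksp. With [C2O4^2-] = 0.064 M:
9.3 × 10^-12 = (0.064) × [Ag^+]^2
[Ag^+] = (9.3 × 10^-12 / 6.4 × 10^-2)^(1/2) = 1.2 × 10^-5 M

1.2 x 10^-5 M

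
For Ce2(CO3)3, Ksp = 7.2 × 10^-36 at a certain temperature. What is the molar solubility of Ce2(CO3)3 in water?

s = 3.7 x 10^-8 M

Ce2(CO3)3(s) <=> 2 Ce^3+(aq) + 3 CO3^2-(aq)
Ksp = [Ce^3+]^2[CO3^2-]^3
With molar solubility s: [Ce^3+] = 2s, [CO3^2-] = 3s.
Ksp = (2s)^2(3s)^3 = 108s^5
Solving, s = (7.2 × 10^-36/108)^(1/5) = 3.7 x 10^-8 M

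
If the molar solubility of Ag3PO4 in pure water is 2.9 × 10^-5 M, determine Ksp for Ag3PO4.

Ag3PO4(s) ⇌ 3 Ag^+(aq) + PO4^3-(aq)
With molar solubility s: [Ag^+] = 3s, [PO4^3-] = s.
Ksp = [Ag^+]^3[PO4^3-]
Ksp = (3s)^3s = 27s^4
With s = 2.9 × 10^-5: Ksp = 1.9 x 10^-17

Ksp ≈ 1.9 × 10^-17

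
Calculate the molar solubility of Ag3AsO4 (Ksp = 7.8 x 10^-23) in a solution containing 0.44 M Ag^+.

s ≈ 9.2e-22 M

Ag3AsO4(s) ⇌ 3 Ag^+(aq) + AsO4^3-(aq)
Ksp = [Ag^+]^3[AsO4^3-]
Let s = moles of Ag3AsO4 that dissolve per litre. [Ag^+] = 0.44 + 3s ≈ 0.44, [AsO4^3-] = s (common-ion effect: Ag^+ is already 0.44 M).
Ksp ≈ (0.44)^3 × s
s = 9.2 × 10^-22 M
Check: 3s = 2.7 x 10^-21 ≪ 0.44, so the approximation is valid.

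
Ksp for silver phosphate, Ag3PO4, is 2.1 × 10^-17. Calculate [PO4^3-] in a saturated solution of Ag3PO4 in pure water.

[PO4^3-] ≈ 3.0 × 10^-5 M

Ag3PO4(s) ⇌ 3 Ag^+(aq) + PO4^3-(aq)
Ksp = [Ag^+]^3[PO4^3-]
For each mole of Ag3PO4 that dissolves: [Ag^+] = 3s, [PO4^3-] = s.
So Ksp = (3s)^3 × s = 27s^4
Solving, s = (2.1 × 10^-17/27)^(1/4) = 2.97 × 10^-5 M
[PO4^3-] = s = 3.0 × 10^-5 M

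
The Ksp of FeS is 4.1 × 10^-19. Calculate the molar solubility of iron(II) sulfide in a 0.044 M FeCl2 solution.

s = 9.3 x 10^-18 M

FeS(s) ⇌ Fe^2+ + S^2-
Ksp = [Fe^2+][S^2-]
If s mol/L dissolves here, [Fe^2+] = 0.044 + s ≈ 0.044, [S^2-] = s (common-ion effect: Fe^2+ is already 0.044 M).
Ksp ≈ 0.044 × s
s = 9.3 × 10^-18 M
Check: s = 9.3 × 10^-18 ≪ 0.044, so the approximation is valid.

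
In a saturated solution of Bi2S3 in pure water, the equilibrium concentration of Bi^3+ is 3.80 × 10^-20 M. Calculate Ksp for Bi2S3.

Bi2S3(s) <=> 2 Bi^3+(aq) + 3 S^2-(aq)
Stoichiometry gives [S^2-] = (3/2)[Bi^3+] = 5.700 × 10^-20 M.
Ksp = [Bi^3+]^2[S^2-]^3
Ksp = (3.80 × 10^-20)^2 × (5.700 x 10^-20)^3 = 2.67 x 10^-97

Ksp = 2.67 x 10^-97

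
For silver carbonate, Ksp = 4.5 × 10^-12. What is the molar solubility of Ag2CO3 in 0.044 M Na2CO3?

Ag2CO3(s) <=> 2 Ag^+(aq) + CO3^2-(aq)
Ksp = [Ag^+]^2[CO3^2-]
Let s = moles of Ag2CO3 that dissolve per litre. [Ag^+] = 2s, [CO3^2-] = 0.044 + s ≈ 0.044 (Ksp is small, so little additional dissolves).
Ksp ≈ (2s)^2 × 0.044
s = 5.1 × 10^-6 M
Check: s = 5.1 x 10^-6 ≪ 0.044, so the approximation is valid.

s = 5.1 × 10^-6 M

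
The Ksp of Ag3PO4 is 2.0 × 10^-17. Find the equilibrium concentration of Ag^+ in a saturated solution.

Ag3PO4(s) ⇌ 3 Ag^+(aq) + PO4^3-(aq)
Ksp = [Ag^+]^3[PO4^3-]
With molar solubility s: [Ag^+] = 3s, [PO4^3-] = s.
Substituting: Ksp = (3s)^3s = 27s^4
Solving, s = (2.0 × 10^-17/27)^(1/4) = 2.93 x 10^-5 M
[Ag^+] = 3s = 8.8 x 10^-5 M

8.8 × 10^-5 M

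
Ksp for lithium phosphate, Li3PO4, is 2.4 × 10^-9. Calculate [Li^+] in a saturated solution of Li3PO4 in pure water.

Li3PO4(s) <=> 3 Li^+(aq) + PO4^3-(aq)
Ksp = [Li^+]^3[PO4^3-]
With molar solubility s: [Li^+] = 3s, [PO4^3-] = s.
So Ksp = (3s)^3 × s = 27s^4
s^4 = 2.4 × 10^-9 / 27, so s = 3.07 x 10^-3 M
[Li^+] = 3s = 9.2 × 10^-3 M

[Li^+] = 9.2 × 10^-3 M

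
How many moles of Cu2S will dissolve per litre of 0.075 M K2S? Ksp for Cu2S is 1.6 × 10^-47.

s = 7.3 × 10^-24 M

Cu2S(s) ⇌ 2 Cu^+ + S^2-
Ksp = [Cu^+]^2[S^2-]
Let s be the molar solubility in this solution. [Cu^+] = 2s, [S^2-] = 0.075 + s ≈ 0.075 (Ksp is small, so little additional dissolves).
Ksp ≈ (2s)^2 × 0.075
s = 7.3 x 10^-24 M
Check: s = 7.3 × 10^-24 ≪ 0.075, so the approximation is valid.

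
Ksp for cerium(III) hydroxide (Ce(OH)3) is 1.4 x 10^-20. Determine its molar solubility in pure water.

s ≈ 4.8 × 10^-6 M

Ce(OH)3(s) ⇌ Ce^3+(aq) + 3 OH^-(aq)
Ksp = [Ce^3+][OH^-]^3
If s mol/L of Ce(OH)3 dissolves, [Ce^3+] = s and [OH^-] = 3s.
Substituting: Ksp = s(3s)^3 = 27s^4
s = (1.4 x 10^-20 / 27)^(1/4) = 4.8 × 10^-6 M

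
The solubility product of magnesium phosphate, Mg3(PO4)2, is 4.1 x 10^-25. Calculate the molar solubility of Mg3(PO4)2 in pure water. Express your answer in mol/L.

Mg3(PO4)2(s) ⇌ 3 Mg^2+(aq) + 2 PO4^3-(aq)
Ksp = [Mg^2+]^3[PO4^3-]^2
With molar solubility s: [Mg^2+] = 3s, [PO4^3-] = 2s.
Substituting: Ksp = (3s)^3(2s)^2 = 108s^5
s^5 = 4.1 x 10^-25 / 108, so s = 5.2 × 10^-6 M

s ≈ 5.2 × 10^-6 M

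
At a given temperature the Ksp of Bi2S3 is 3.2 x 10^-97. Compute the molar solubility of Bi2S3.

Bi2S3(s) ⇌ 2 Bi^3+ + 3 S^2-
Ksp = [Bi^3+]^2[S^2-]^3
Let s = molar solubility. Then [Bi^3+] = 2s and [S^2-] = 3s.
So Ksp = (2s)^2 × (3s)^3 = 108s^5
s = (3.2 x 10^-97 / 108)^(1/5) = 2.0 × 10^-20 M

s ≈ 2.0e-20 M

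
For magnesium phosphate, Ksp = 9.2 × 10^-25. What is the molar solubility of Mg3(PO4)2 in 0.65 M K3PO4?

s = 4.3 x 10^-9 M

Mg3(PO4)2(s) ⇌ 3 Mg^2+(aq) + 2 PO4^3-(aq)
Ksp = [Mg^2+]^3[PO4^3-]^2
Let s = moles of Mg3(PO4)2 that dissolve per litre. [Mg^2+] = 3s, [PO4^3-] = 0.65 + 2s ≈ 0.65 (common-ion effect: PO4^3- is already 0.65 M).
Ksp ≈ (3s)^3 × (0.65)^2
s = 4.3 × 10^-9 M
Check: 2s = 8.6 × 10^-9 ≪ 0.65, so the approximation is valid.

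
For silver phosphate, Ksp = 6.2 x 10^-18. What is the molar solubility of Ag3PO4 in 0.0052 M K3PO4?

s ≈ 3.5 × 10^-6 M

Ag3PO4(s) ⇌ 3 Ag^+(aq) + PO4^3-(aq)
Ksp = [Ag^+]^3[PO4^3-]
If s mol/L dissolves here, [Ag^+] = 3s, [PO4^3-] = 0.0052 + s ≈ 0.0052 (since PO4^3- from K3PO4 dominates).
Ksp ≈ (3s)^3 × 0.0052
s = 3.5 × 10^-6 M
Check: s = 3.5 x 10^-6 ≪ 0.0052, so the approximation is valid.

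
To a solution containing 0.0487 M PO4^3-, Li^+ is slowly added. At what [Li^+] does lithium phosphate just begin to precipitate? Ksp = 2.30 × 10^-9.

3.61 × 10^-3 M

Li3PO4(s) ⇌ 3 Li^+(aq) + PO4^3-(aq)
Ksp = [Li^+]^3[PO4^3-]
Precipitation begins when Q = Ksp. With [PO4^3-] = 0.0487 M:
2.30 × 10^-9 = (0.0487) × [Li^+]^3
[Li^+] = (2.30 × 10^-9 / 4.87 × 10^-2)^(1/3) = 3.61 x 10^-3 M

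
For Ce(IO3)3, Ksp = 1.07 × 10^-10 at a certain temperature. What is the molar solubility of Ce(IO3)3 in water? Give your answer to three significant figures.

Ce(IO3)3(s) <=> Ce^3+(aq) + 3 IO3^-(aq)
Ksp = [Ce^3+][IO3^-]^3
For each mole of Ce(IO3)3 that dissolves: [Ce^3+] = s, [IO3^-] = 3s.
Substituting: Ksp = s(3s)^3 = 27s^4
Solving, s = (1.07 × 10^-10/27)^(1/4) = 1.41 x 10^-3 M

s = 1.41 × 10^-3 M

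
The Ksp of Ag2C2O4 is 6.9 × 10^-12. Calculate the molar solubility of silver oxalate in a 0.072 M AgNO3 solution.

Ag2C2O4(s) ⇌ 2 Ag^+ + C2O4^2-
Ksp = [Ag^+]^2[C2O4^2-]
Let s be the molar solubility in this solution. [Ag^+] = 0.072 + 2s ≈ 0.072, [C2O4^2-] = s (since Ag^+ from AgNO3 dominates).
Ksp ≈ (0.072)^2 × s
s = 1.3 × 10^-9 M
Check: 2s = 2.7 × 10^-9 ≪ 0.072, so the approximation is valid.

1.3e-9 M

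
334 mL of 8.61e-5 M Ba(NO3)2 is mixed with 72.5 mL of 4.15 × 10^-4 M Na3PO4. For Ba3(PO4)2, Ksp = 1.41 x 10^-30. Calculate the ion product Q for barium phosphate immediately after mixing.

Total volume = 334 + 72.5 = 406.5 mL.
[Ba^2+] = 8.61 × 10^-5 × (334/406.5) = 7.074 × 10^-5 M
[PO4^3-] = 4.15 × 10^-4 × (72.5/406.5) = 7.402 × 10^-5 M
Ba3(PO4)2(s) <=> 3 Ba^2+ + 2 PO4^3-, so Q = [Ba^2+]^3[PO4^3-]^2
Q = (7.074 × 10^-5)^3(7.402 x 10^-5)^2 = 1.94 x 10^-21
Q > Ksp, so Ba3(PO4)2 will precipitate.

Q = 1.94 × 10^-21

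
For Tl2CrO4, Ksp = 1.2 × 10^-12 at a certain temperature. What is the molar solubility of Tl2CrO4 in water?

Tl2CrO4(s) ⇌ 2 Tl^+(aq) + CrO4^2-(aq)
Ksp = [Tl^+]^2[CrO4^2-]
If s mol/L of Tl2CrO4 dissolves, [Tl^+] = 2s and [CrO4^2-] = s.
Substituting: Ksp = (2s)^2s = 4s^3
s^3 = 1.2 × 10^-12 / 4, so s = 6.7 × 10^-5 M

s = 6.7 x 10^-5 M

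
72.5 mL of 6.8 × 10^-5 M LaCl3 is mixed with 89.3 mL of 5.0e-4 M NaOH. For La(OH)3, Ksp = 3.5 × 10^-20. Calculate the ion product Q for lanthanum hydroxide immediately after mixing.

6.4e-16

Total volume = 72.5 + 89.3 = 161.8 mL.
[La^3+] = 6.8 x 10^-5 × (72.5/161.8) = 3.05 × 10^-5 M
[OH^-] = 5.0 × 10^-4 × (89.3/161.8) = 2.76 × 10^-4 M
La(OH)3(s) ⇌ La^3+ + 3 OH^-, so Q = [La^3+][OH^-]^3
Q = (3.05 x 10^-5)(2.76 × 10^-4)^3 = 6.4 × 10^-16
Q > Ksp, so La(OH)3 will precipitate.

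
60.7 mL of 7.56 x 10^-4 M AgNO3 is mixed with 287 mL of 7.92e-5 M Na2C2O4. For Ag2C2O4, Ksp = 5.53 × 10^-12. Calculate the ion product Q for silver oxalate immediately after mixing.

Total volume = 60.7 + 287 = 347.7 mL.
[Ag^+] = 7.56 × 10^-4 × (60.7/347.7) = 1.320 × 10^-4 M
[C2O4^2-] = 7.92 x 10^-5 × (287/347.7) = 6.537 × 10^-5 M
Ag2C2O4(s) <=> 2 Ag^+(aq) + C2O4^2-(aq), so Q = [Ag^+]^2[C2O4^2-]
Q = (1.320 × 10^-4)^2(6.537 x 10^-5) = 1.14 x 10^-12
Q < Ksp, so no precipitate of Ag2C2O4 forms.

Q ≈ 1.14e-12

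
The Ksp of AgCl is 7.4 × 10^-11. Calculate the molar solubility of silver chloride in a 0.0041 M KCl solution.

1.8 × 10^-8 M

AgCl(s) ⇌ Ag^+ + Cl^-
Ksp = [Ag^+][Cl^-]
Let s = moles of AgCl that dissolve per litre. [Ag^+] = s, [Cl^-] = 0.0041 + s ≈ 0.0041 (common-ion effect: Cl^- is already 0.0041 M).
Ksp ≈ s × 0.0041
s = 1.8 × 10^-8 M
Check: s = 1.8 × 10^-8 ≪ 0.0041, so the approximation is valid.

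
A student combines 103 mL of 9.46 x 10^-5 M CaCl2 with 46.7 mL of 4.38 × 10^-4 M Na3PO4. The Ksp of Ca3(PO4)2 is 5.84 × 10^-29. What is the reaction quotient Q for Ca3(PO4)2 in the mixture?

Total volume = 103 + 46.7 = 149.7 mL.
[Ca^2+] = 9.46 × 10^-5 × (103/149.7) = 6.509 × 10^-5 M
[PO4^3-] = 4.38 × 10^-4 × (46.7/149.7) = 1.366 × 10^-4 M
Ca3(PO4)2(s) ⇌ 3 Ca^2+ + 2 PO4^3-, so Q = [Ca^2+]^3[PO4^3-]^2
Q = (6.509 × 10^-5)^3(1.366 × 10^-4)^2 = 5.15 x 10^-21
Q > Ksp, so Ca3(PO4)2 will precipitate.

Q ≈ 5.15e-21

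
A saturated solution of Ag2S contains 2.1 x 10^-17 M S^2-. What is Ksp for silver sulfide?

3.7 x 10^-50

Ag2S(s) <=> 2 Ag^+(aq) + S^2-(aq)
Stoichiometry gives [Ag^+] = (2/1)[S^2-] = 4.20 × 10^-17 M.
Ksp = [Ag^+]^2[S^2-]
Ksp = (4.20 x 10^-17)^2 × 2.1 x 10^-17 = 3.7 x 10^-50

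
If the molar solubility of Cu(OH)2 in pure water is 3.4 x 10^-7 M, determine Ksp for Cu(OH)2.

Cu(OH)2(s) <=> Cu^2+ + 2 OH^-
If s mol/L of Cu(OH)2 dissolves, [Cu^2+] = s and [OH^-] = 2s.
Ksp = [Cu^2+][OH^-]^2
So Ksp = s × (2s)^2 = 4s^3
Ksp = 4 × (3.4 × 10^-7)^3 = 1.6 × 10^-19

Ksp = 1.6 × 10^-19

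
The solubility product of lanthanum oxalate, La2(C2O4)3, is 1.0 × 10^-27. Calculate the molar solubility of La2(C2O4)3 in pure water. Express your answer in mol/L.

s ≈ 1.6 × 10^-6 M

La2(C2O4)3(s) ⇌ 2 La^3+ + 3 C2O4^2-
Ksp = [La^3+]^2[C2O4^2-]^3
If s mol/L of La2(C2O4)3 dissolves, [La^3+] = 2s and [C2O4^2-] = 3s.
So Ksp = (2s)^2 × (3s)^3 = 108s^5
s^5 = 1.0 × 10^-27 / 108, so s = 1.6 × 10^-6 M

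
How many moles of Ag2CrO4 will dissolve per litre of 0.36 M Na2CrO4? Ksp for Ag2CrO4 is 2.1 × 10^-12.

1.2 x 10^-6 M

Ag2CrO4(s) ⇌ 2 Ag^+ + CrO4^2-
Ksp = [Ag^+]^2[CrO4^2-]
Let s be the molar solubility in this solution. [Ag^+] = 2s, [CrO4^2-] = 0.36 + s ≈ 0.36 (since CrO4^2- from Na2CrO4 dominates).
Ksp ≈ (2s)^2 × 0.36
s = 1.2 × 10^-6 M
Check: s = 1.2 × 10^-6 ≪ 0.36, so the approximation is valid.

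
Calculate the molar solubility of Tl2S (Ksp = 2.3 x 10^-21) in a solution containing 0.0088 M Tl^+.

3.0 × 10^-17 M

Tl2S(s) ⇌ 2 Tl^+ + S^2-
Ksp = [Tl^+]^2[S^2-]
Let s be the molar solubility in this solution. [Tl^+] = 0.0088 + 2s ≈ 0.0088, [S^2-] = s (Ksp is small, so little additional dissolves).
Ksp ≈ (0.0088)^2 × s
s = 3.0 × 10^-17 M
Check: 2s = 5.9 x 10^-17 ≪ 0.0088, so the approximation is valid.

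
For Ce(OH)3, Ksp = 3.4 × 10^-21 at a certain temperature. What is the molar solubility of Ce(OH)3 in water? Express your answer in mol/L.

Ce(OH)3(s) ⇌ Ce^3+ + 3 OH^-
Ksp = [Ce^3+][OH^-]^3
For each mole of Ce(OH)3 that dissolves: [Ce^3+] = s, [OH^-] = 3s.
Substituting: Ksp = s(3s)^3 = 27s^4
s^4 = 3.4 × 10^-21 / 27, so s = 3.3 × 10^-6 M

s = 3.3 x 10^-6 M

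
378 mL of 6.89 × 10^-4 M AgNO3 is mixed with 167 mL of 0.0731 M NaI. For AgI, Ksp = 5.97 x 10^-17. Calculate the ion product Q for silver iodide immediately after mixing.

Total volume = 378 + 167 = 545 mL.
[Ag^+] = 6.89 × 10^-4 × (378/545) = 4.779 x 10^-4 M
[I^-] = 7.31 x 10^-2 × (167/545) = 2.240 × 10^-2 M
AgI(s) <=> Ag^+ + I^-, so Q = [Ag^+][I^-]
Q = (4.779 × 10^-4)(2.240 × 10^-2) = 1.07 × 10^-5
Q > Ksp, so AgI will precipitate.

1.07e-5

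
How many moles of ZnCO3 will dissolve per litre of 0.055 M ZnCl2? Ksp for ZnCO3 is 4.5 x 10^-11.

ZnCO3(s) ⇌ Zn^2+(aq) + CO3^2-(aq)
Ksp = [Zn^2+][CO3^2-]
Let s = moles of ZnCO3 that dissolve per litre. [Zn^2+] = 0.055 + s ≈ 0.055, [CO3^2-] = s (common-ion effect: Zn^2+ is already 0.055 M).
Ksp ≈ 0.055 × s
s = 8.2 × 10^-10 M
Check: s = 8.2 × 10^-10 ≪ 0.055, so the approximation is valid.

s ≈ 8.2e-10 M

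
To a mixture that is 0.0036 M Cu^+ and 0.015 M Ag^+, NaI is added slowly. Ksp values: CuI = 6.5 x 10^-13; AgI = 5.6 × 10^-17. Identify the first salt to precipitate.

AgI

Precipitation of each salt starts when its ion product equals its Ksp.
For CuI: 6.5 x 10^-13 = 0.0036 × [I^-]  ⇒  [I^-] = 1.8 × 10^-10 M.
For AgI: 5.6 × 10^-17 = 0.015 × [I^-]  ⇒  [I^-] = 3.7 × 10^-15 M.
The salt with the lower threshold [I^-] precipitates first: AgI.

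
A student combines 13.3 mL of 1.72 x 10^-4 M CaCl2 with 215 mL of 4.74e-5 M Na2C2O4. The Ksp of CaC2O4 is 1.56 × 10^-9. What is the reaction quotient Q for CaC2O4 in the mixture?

4.47e-10

Total volume = 13.3 + 215 = 228.3 mL.
[Ca^2+] = 1.72 x 10^-4 × (13.3/228.3) = 1.002 × 10^-5 M
[C2O4^2-] = 4.74 × 10^-5 × (215/228.3) = 4.464 × 10^-5 M
CaC2O4(s) ⇌ Ca^2+ + C2O4^2-, so Q = [Ca^2+][C2O4^2-]
Q = (1.002 × 10^-5)(4.464 x 10^-5) = 4.47 x 10^-10
Q < Ksp, so no precipitate of CaC2O4 forms.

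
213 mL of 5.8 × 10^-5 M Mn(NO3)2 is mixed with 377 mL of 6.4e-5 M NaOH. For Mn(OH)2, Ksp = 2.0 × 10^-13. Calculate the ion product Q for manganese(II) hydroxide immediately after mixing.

Q = 3.5e-14

Total volume = 213 + 377 = 590 mL.
[Mn^2+] = 5.8 × 10^-5 × (213/590) = 2.09 × 10^-5 M
[OH^-] = 6.4 × 10^-5 × (377/590) = 4.09 × 10^-5 M
Mn(OH)2(s) ⇌ Mn^2+ + 2 OH^-, so Q = [Mn^2+][OH^-]^2
Q = (2.09 x 10^-5)(4.09 x 10^-5)^2 = 3.5 x 10^-14
Q < Ksp, so no precipitate of Mn(OH)2 forms.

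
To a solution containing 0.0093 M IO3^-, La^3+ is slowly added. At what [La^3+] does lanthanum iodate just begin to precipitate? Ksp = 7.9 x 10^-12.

La(IO3)3(s) ⇌ La^3+ + 3 IO3^-
Ksp = [La^3+][IO3^-]^3
Precipitation begins when Q = Ksp. With [IO3^-] = 0.0093 M:
7.9 x 10^-12 = (0.0093)^3 × [La^3+]
[La^3+] = (7.9 x 10^-12 / 8.04 x 10^-7) = 9.8 × 10^-6 M

[La^3+] ≈ 9.8e-6 M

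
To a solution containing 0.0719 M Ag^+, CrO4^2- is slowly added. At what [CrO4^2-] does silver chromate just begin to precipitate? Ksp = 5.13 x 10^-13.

Ag2CrO4(s) ⇌ 2 Ag^+(aq) + CrO4^2-(aq)
Ksp = [Ag^+]^2[CrO4^2-]
Precipitation begins when Q = Ksp. With [Ag^+] = 0.0719 M:
5.13 x 10^-13 = (0.0719)^2 × [CrO4^2-]
[CrO4^2-] = (5.13 x 10^-13 / 5.170 × 10^-3) = 9.92 × 10^-11 M

[CrO4^2-] = 9.92e-11 M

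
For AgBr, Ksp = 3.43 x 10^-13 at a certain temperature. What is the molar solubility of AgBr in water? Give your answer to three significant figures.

AgBr(s) ⇌ Ag^+(aq) + Br^-(aq)
Ksp = [Ag^+][Br^-]
For each mole of AgBr that dissolves: [Ag^+] = s, [Br^-] = s.
Ksp = s × s = s^2
s = (3.43 x 10^-13)^(1/2) = 5.86 × 10^-7 M

s ≈ 5.86 × 10^-7 M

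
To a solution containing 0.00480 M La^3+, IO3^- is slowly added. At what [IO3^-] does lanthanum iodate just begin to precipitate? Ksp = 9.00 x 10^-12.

1.23 × 10^-3 M

La(IO3)3(s) ⇌ La^3+(aq) + 3 IO3^-(aq)
Ksp = [La^3+][IO3^-]^3
Precipitation begins when Q = Ksp. With [La^3+] = 0.00480 M:
9.00 x 10^-12 = (0.00480) × [IO3^-]^3
[IO3^-] = (9.00 x 10^-12 / 4.80 × 10^-3)^(1/3) = 1.23 x 10^-3 M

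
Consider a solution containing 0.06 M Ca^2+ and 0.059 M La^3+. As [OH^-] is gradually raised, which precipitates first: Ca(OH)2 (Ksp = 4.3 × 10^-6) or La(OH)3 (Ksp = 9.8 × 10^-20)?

La(OH)3

Each salt begins to precipitate when Q = Ksp, i.e. when [OH^-] reaches its threshold.
For Ca(OH)2: 4.3 × 10^-6 = 0.06 × [OH^-]^2  ⇒  [OH^-] = 8.5 x 10^-3 M.
For La(OH)3: 9.8 × 10^-20 = 0.059 × [OH^-]^3  ⇒  [OH^-] = 1.2 × 10^-6 M.
The salt with the lower threshold [OH^-] precipitates first: La(OH)3.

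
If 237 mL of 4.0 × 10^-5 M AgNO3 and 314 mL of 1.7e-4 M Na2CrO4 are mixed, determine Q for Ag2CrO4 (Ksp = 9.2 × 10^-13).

Q ≈ 2.9e-14

Total volume = 237 + 314 = 551 mL.
[Ag^+] = 4.0 x 10^-5 × (237/551) = 1.72 x 10^-5 M
[CrO4^2-] = 1.7 x 10^-4 × (314/551) = 9.69 × 10^-5 M
Ag2CrO4(s) <=> 2 Ag^+ + CrO4^2-, so Q = [Ag^+]^2[CrO4^2-]
Q = (1.72 × 10^-5)^2(9.69 × 10^-5) = 2.9 x 10^-14
Q < Ksp, so no precipitate of Ag2CrO4 forms.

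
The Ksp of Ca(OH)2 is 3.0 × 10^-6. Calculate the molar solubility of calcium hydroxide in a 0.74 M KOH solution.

s = 5.5e-6 M

Ca(OH)2(s) <=> Ca^2+(aq) + 2 OH^-(aq)
Ksp = [Ca^2+][OH^-]^2
If s mol/L dissolves here, [Ca^2+] = s, [OH^-] = 0.74 + 2s ≈ 0.74 (Ksp is small, so little additional dissolves).
Ksp ≈ s × (0.74)^2
s = 5.5 x 10^-6 M
Check: 2s = 1.1 x 10^-5 ≪ 0.74, so the approximation is valid.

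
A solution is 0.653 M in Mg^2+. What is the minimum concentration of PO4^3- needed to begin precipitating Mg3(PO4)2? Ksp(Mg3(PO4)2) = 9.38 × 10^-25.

Mg3(PO4)2(s) ⇌ 3 Mg^2+ + 2 PO4^3-
Ksp = [Mg^2+]^3[PO4^3-]^2
Precipitation begins when Q = Ksp. With [Mg^2+] = 0.653 M:
9.38 × 10^-25 = (0.653)^3 × [PO4^3-]^2
[PO4^3-] = (9.38 × 10^-25 / 2.784 x 10^-1)^(1/2) = 1.84 × 10^-12 M

[PO4^3-] ≈ 1.84 × 10^-12 M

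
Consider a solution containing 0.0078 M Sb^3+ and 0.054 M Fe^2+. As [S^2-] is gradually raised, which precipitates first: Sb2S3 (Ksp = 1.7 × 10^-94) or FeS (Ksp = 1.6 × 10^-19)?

Sb2S3

Precipitation of each salt starts when its ion product equals its Ksp.
For Sb2S3: 1.7 × 10^-94 = (0.0078)^2 × [S^2-]^3  ⇒  [S^2-] = 1.4 × 10^-30 M.
For FeS: 1.6 × 10^-19 = 0.054 × [S^2-]  ⇒  [S^2-] = 3.0 × 10^-18 M.
The salt with the lower threshold [S^2-] precipitates first: Sb2S3.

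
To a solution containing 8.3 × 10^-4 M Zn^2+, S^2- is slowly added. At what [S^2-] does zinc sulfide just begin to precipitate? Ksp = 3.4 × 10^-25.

[S^2-] ≈ 4.1 x 10^-22 M

ZnS(s) <=> Zn^2+(aq) + S^2-(aq)
Ksp = [Zn^2+][S^2-]
Precipitation begins when Q = Ksp. With [Zn^2+] = 8.3 × 10^-4 M:
3.4 × 10^-25 = (8.3 × 10^-4) × [S^2-]
[S^2-] = (3.4 × 10^-25 / 8.3 x 10^-4) = 4.1 × 10^-22 M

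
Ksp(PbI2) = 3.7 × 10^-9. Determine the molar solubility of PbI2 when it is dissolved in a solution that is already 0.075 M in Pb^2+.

s = 1.1 × 10^-4 M

PbI2(s) <=> Pb^2+(aq) + 2 I^-(aq)
Ksp = [Pb^2+][I^-]^2
Let s be the molar solubility in this solution. [Pb^2+] = 0.075 + s ≈ 0.075, [I^-] = 2s (since the Pb^2+ already present dominates).
Ksp ≈ 0.075 × (2s)^2
s = 1.1 × 10^-4 M
Check: s = 1.1 × 10^-4 ≪ 0.075, so the approximation is valid.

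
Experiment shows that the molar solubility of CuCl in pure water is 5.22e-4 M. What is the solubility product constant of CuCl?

Ksp ≈ 2.72 × 10^-7

CuCl(s) ⇌ Cu^+ + Cl^-
Let s = molar solubility. Then [Cu^+] = s and [Cl^-] = s.
Ksp = [Cu^+][Cl^-]
Ksp = s × s = s^2
Ksp = (5.22 × 10^-4)^2 = 2.72 × 10^-7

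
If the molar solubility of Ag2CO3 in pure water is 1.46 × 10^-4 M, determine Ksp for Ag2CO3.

Ag2CO3(s) ⇌ 2 Ag^+ + CO3^2-
With molar solubility s: [Ag^+] = 2s, [CO3^2-] = s.
Ksp = [Ag^+]^2[CO3^2-]
Ksp = (2s)^2s = 4s^3
With s = 1.46 × 10^-4: Ksp = 1.24 × 10^-11

1.24 × 10^-11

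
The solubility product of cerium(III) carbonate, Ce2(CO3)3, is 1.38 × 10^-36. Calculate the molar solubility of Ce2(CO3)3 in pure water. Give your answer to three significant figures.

2.64 × 10^-8 M

Ce2(CO3)3(s) ⇌ 2 Ce^3+ + 3 CO3^2-
Ksp = [Ce^3+]^2[CO3^2-]^3
For each mole of Ce2(CO3)3 that dissolves: [Ce^3+] = 2s, [CO3^2-] = 3s.
Ksp = (2s)^2(3s)^3 = 108s^5
s = (1.38 × 10^-36 / 108)^(1/5) = 2.64 × 10^-8 M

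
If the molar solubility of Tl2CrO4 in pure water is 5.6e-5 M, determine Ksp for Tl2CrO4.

Ksp = 7.0e-13

Tl2CrO4(s) <=> 2 Tl^+(aq) + CrO4^2-(aq)
With molar solubility s: [Tl^+] = 2s, [CrO4^2-] = s.
Ksp = [Tl^+]^2[CrO4^2-]
Substituting: Ksp = (2s)^2s = 4s^3
With s = 5.6 x 10^-5: Ksp = 7.0 × 10^-13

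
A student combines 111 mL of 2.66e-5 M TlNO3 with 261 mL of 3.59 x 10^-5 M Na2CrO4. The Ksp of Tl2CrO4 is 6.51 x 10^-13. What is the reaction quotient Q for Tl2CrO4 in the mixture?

Total volume = 111 + 261 = 372 mL.
[Tl^+] = 2.66 × 10^-5 × (111/372) = 7.937 × 10^-6 M
[CrO4^2-] = 3.59 × 10^-5 × (261/372) = 2.519 × 10^-5 M
Tl2CrO4(s) ⇌ 2 Tl^+ + CrO4^2-, so Q = [Tl^+]^2[CrO4^2-]
Q = (7.937 × 10^-6)^2(2.519 x 10^-5) = 1.59 × 10^-15
Q < Ksp, so no precipitate of Tl2CrO4 forms.

Q ≈ 1.59e-15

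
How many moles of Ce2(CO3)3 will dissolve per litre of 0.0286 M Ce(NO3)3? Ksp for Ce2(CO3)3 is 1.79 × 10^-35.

Ce2(CO3)3(s) <=> 2 Ce^3+(aq) + 3 CO3^2-(aq)
Ksp = [Ce^3+]^2[CO3^2-]^3
If s mol/L dissolves here, [Ce^3+] = 0.0286 + 2s ≈ 0.0286, [CO3^2-] = 3s (since Ce^3+ from Ce(NO3)3 dominates).
Ksp ≈ (0.0286)^2 × (3s)^3
s = 9.32 × 10^-12 M
Check: 2s = 1.9 × 10^-11 ≪ 0.0286, so the approximation is valid.

9.32e-12 M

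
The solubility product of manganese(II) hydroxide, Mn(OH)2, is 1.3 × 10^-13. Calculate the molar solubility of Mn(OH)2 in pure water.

3.2 × 10^-5 M

Mn(OH)2(s) <=> Mn^2+(aq) + 2 OH^-(aq)
Ksp = [Mn^2+][OH^-]^2
Let s = molar solubility. Then [Mn^2+] = s and [OH^-] = 2s.
Ksp = s(2s)^2 = 4s^3
s^3 = 1.3 × 10^-13 / 4, so s = 3.2 × 10^-5 M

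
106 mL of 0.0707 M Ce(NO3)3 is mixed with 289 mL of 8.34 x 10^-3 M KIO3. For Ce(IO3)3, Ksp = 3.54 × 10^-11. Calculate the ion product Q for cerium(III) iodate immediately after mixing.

Q ≈ 4.31e-9

Total volume = 106 + 289 = 395 mL.
[Ce^3+] = 7.07 x 10^-2 × (106/395) = 1.897 x 10^-2 M
[IO3^-] = 8.34 × 10^-3 × (289/395) = 6.102 x 10^-3 M
Ce(IO3)3(s) ⇌ Ce^3+ + 3 IO3^-, so Q = [Ce^3+][IO3^-]^3
Q = (1.897 × 10^-2)(6.102 × 10^-3)^3 = 4.31 x 10^-9
Q > Ksp, so Ce(IO3)3 will precipitate.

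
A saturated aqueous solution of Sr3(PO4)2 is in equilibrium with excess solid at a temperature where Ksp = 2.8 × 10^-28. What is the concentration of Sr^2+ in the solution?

Sr3(PO4)2(s) ⇌ 3 Sr^2+(aq) + 2 PO4^3-(aq)
Ksp = [Sr^2+]^3[PO4^3-]^2
If s mol/L of Sr3(PO4)2 dissolves, [Sr^2+] = 3s and [PO4^3-] = 2s.
So Ksp = (3s)^3 × (2s)^2 = 108s^5
Solving, s = (2.8 × 10^-28/108)^(1/5) = 1.21 x 10^-6 M
[Sr^2+] = 3s = 3.6 × 10^-6 M

3.6 × 10^-6 M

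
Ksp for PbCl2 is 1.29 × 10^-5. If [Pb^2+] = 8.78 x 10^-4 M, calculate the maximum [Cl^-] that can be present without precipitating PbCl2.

1.21e-1 M

PbCl2(s) ⇌ Pb^2+(aq) + 2 Cl^-(aq)
Ksp = [Pb^2+][Cl^-]^2
Precipitation begins when Q = Ksp. With [Pb^2+] = 8.78 x 10^-4 M:
1.29 × 10^-5 = (8.78 x 10^-4) × [Cl^-]^2
[Cl^-] = (1.29 × 10^-5 / 8.78 x 10^-4)^(1/2) = 1.21 × 10^-1 M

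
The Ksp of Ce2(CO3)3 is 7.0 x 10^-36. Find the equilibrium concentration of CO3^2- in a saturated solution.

[CO3^2-] = 1.1 × 10^-7 M

Ce2(CO3)3(s) ⇌ 2 Ce^3+ + 3 CO3^2-
Ksp = [Ce^3+]^2[CO3^2-]^3
With molar solubility s: [Ce^3+] = 2s, [CO3^2-] = 3s.
Ksp = (2s)^2(3s)^3 = 108s^5
s = (7.0 x 10^-36 / 108)^(1/5) = 3.65 × 10^-8 M
[CO3^2-] = 3s = 1.1 x 10^-7 M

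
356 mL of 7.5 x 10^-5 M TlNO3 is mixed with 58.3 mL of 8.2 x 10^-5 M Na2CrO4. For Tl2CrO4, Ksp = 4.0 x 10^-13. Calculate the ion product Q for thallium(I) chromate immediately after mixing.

Total volume = 356 + 58.3 = 414.3 mL.
[Tl^+] = 7.5 x 10^-5 × (356/414.3) = 6.44 x 10^-5 M
[CrO4^2-] = 8.2 × 10^-5 × (58.3/414.3) = 1.15 × 10^-5 M
Tl2CrO4(s) ⇌ 2 Tl^+ + CrO4^2-, so Q = [Tl^+]^2[CrO4^2-]
Q = (6.44 × 10^-5)^2(1.15 × 10^-5) = 4.8 × 10^-14
Q < Ksp, so no precipitate of Tl2CrO4 forms.

Q ≈ 4.8 × 10^-14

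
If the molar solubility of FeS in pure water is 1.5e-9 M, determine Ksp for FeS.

FeS(s) ⇌ Fe^2+(aq) + S^2-(aq)
If s mol/L of FeS dissolves, [Fe^2+] = s and [S^2-] = s.
Ksp = [Fe^2+][S^2-]
Ksp = s^2
Ksp = (1.5 × 10^-9)^2 = 2.3 x 10^-18

2.3 × 10^-18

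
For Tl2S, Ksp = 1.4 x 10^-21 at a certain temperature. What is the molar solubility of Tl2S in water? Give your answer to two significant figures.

Tl2S(s) ⇌ 2 Tl^+ + S^2-
Ksp = [Tl^+]^2[S^2-]
For each mole of Tl2S that dissolves: [Tl^+] = 2s, [S^2-] = s.
Ksp = (2s)^2s = 4s^3
s = (1.4 x 10^-21 / 4)^(1/3) = 7.0 × 10^-8 M

s ≈ 7.0e-8 M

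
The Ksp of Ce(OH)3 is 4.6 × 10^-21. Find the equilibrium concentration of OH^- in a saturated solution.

Ce(OH)3(s) ⇌ Ce^3+ + 3 OH^-
Ksp = [Ce^3+][OH^-]^3
For each mole of Ce(OH)3 that dissolves: [Ce^3+] = s, [OH^-] = 3s.
So Ksp = s × (3s)^3 = 27s^4
s^4 = 4.6 × 10^-21 / 27, so s = 3.61 × 10^-6 M
[OH^-] = 3s = 1.1 × 10^-5 M

[OH^-] ≈ 1.1 × 10^-5 M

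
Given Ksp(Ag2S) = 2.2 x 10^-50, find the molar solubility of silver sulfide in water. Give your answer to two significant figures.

Ag2S(s) <=> 2 Ag^+ + S^2-
Ksp = [Ag^+]^2[S^2-]
With molar solubility s: [Ag^+] = 2s, [S^2-] = s.
Substituting: Ksp = (2s)^2s = 4s^3
Solving, s = (2.2 x 10^-50/4)^(1/3) = 1.8 × 10^-17 M

s = 1.8e-17 M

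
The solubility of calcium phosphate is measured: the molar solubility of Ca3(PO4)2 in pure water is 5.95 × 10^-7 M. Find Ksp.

Ksp ≈ 8.05 x 10^-30

Ca3(PO4)2(s) ⇌ 3 Ca^2+ + 2 PO4^3-
Let s = molar solubility. Then [Ca^2+] = 3s and [PO4^3-] = 2s.
Ksp = [Ca^2+]^3[PO4^3-]^2
Ksp = (3s)^3(2s)^2 = 108s^5
Ksp = 108 × (5.95 × 10^-7)^5 = 8.05 × 10^-30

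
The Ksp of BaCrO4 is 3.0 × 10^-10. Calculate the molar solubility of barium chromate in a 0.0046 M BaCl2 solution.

BaCrO4(s) ⇌ Ba^2+ + CrO4^2-
Ksp = [Ba^2+][CrO4^2-]
Let s be the molar solubility in this solution. [Ba^2+] = 0.0046 + s ≈ 0.0046, [CrO4^2-] = s (common-ion effect: Ba^2+ is already 0.0046 M).
Ksp ≈ 0.0046 × s
s = 6.5 × 10^-8 M
Check: s = 6.5 × 10^-8 ≪ 0.0046, so the approximation is valid.

s = 6.5 × 10^-8 M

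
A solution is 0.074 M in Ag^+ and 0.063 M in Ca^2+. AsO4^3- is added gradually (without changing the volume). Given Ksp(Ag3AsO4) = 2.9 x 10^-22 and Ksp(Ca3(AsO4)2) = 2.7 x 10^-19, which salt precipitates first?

Precipitation of each salt starts when its ion product equals its Ksp.
For Ag3AsO4: 2.9 x 10^-22 = (0.074)^3 × [AsO4^3-]  ⇒  [AsO4^3-] = 7.2 × 10^-19 M.
For Ca3(AsO4)2: 2.7 x 10^-19 = (0.063)^3 × [AsO4^3-]^2  ⇒  [AsO4^3-] = 3.3 × 10^-8 M.
The salt with the lower threshold [AsO4^3-] precipitates first: Ag3AsO4.

Ag3AsO4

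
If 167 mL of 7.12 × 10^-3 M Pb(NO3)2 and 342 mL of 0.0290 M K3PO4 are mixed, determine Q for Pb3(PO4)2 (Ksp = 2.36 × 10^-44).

4.84e-12

Total volume = 167 + 342 = 509 mL.
[Pb^2+] = 7.12 × 10^-3 × (167/509) = 2.336 x 10^-3 M
[PO4^3-] = 2.90 × 10^-2 × (342/509) = 1.949 × 10^-2 M
Pb3(PO4)2(s) ⇌ 3 Pb^2+ + 2 PO4^3-, so Q = [Pb^2+]^3[PO4^3-]^2
Q = (2.336 × 10^-3)^3(1.949 × 10^-2)^2 = 4.84 × 10^-12
Q > Ksp, so Pb3(PO4)2 will precipitate.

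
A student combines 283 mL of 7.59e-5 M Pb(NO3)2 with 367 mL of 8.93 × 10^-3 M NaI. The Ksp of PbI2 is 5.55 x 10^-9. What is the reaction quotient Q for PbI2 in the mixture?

Q = 8.40 × 10^-10

Total volume = 283 + 367 = 650 mL.
[Pb^2+] = 7.59 × 10^-5 × (283/650) = 3.305 × 10^-5 M
[I^-] = 8.93 × 10^-3 × (367/650) = 5.042 × 10^-3 M
PbI2(s) <=> Pb^2+(aq) + 2 I^-(aq), so Q = [Pb^2+][I^-]^2
Q = (3.305 × 10^-5)(5.042 x 10^-3)^2 = 8.40 x 10^-10
Q < Ksp, so no precipitate of PbI2 forms.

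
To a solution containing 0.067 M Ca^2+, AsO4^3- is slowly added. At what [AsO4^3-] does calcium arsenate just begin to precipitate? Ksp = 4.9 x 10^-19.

[AsO4^3-] ≈ 4.0 x 10^-8 M

Ca3(AsO4)2(s) ⇌ 3 Ca^2+(aq) + 2 AsO4^3-(aq)
Ksp = [Ca^2+]^3[AsO4^3-]^2
Precipitation begins when Q = Ksp. With [Ca^2+] = 0.067 M:
4.9 x 10^-19 = (0.067)^3 × [AsO4^3-]^2
[AsO4^3-] = (4.9 x 10^-19 / 3.01 x 10^-4)^(1/2) = 4.0 x 10^-8 M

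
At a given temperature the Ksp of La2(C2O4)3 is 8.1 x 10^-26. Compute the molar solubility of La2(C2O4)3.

3.8 x 10^-6 M

La2(C2O4)3(s) ⇌ 2 La^3+(aq) + 3 C2O4^2-(aq)
Ksp = [La^3+]^2[C2O4^2-]^3
If s mol/L of La2(C2O4)3 dissolves, [La^3+] = 2s and [C2O4^2-] = 3s.
So Ksp = (2s)^2 × (3s)^3 = 108s^5
Solving, s = (8.1 x 10^-26/108)^(1/5) = 3.8 x 10^-6 M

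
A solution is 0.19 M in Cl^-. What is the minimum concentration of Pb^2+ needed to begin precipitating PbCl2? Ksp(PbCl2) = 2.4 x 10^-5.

6.6e-4 M

PbCl2(s) ⇌ Pb^2+(aq) + 2 Cl^-(aq)
Ksp = [Pb^2+][Cl^-]^2
Precipitation begins when Q = Ksp. With [Cl^-] = 0.19 M:
2.4 x 10^-5 = (0.19)^2 × [Pb^2+]
[Pb^2+] = (2.4 x 10^-5 / 3.61 × 10^-2) = 6.6 × 10^-4 M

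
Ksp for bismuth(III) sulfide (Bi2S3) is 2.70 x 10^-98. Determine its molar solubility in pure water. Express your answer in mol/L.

1.20 x 10^-20 M

Bi2S3(s) <=> 2 Bi^3+ + 3 S^2-
Ksp = [Bi^3+]^2[S^2-]^3
If s mol/L of Bi2S3 dissolves, [Bi^3+] = 2s and [S^2-] = 3s.
Ksp = (2s)^2(3s)^3 = 108s^5
s = (2.70 x 10^-98 / 108)^(1/5) = 1.20 x 10^-20 M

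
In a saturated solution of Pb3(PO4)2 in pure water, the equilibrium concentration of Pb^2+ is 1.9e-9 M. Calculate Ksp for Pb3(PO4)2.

1.1e-44

Pb3(PO4)2(s) ⇌ 3 Pb^2+(aq) + 2 PO4^3-(aq)
Stoichiometry gives [PO4^3-] = (2/3)[Pb^2+] = 1.27 × 10^-9 M.
Ksp = [Pb^2+]^3[PO4^3-]^2
Ksp = (1.9 × 10^-9)^3 × (1.27 x 10^-9)^2 = 1.1 × 10^-44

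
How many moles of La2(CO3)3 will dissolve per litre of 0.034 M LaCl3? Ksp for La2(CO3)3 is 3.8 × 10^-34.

s = 2.3 × 10^-11 M

La2(CO3)3(s) ⇌ 2 La^3+ + 3 CO3^2-
Ksp = [La^3+]^2[CO3^2-]^3
Let s be the molar solubility in this solution. [La^3+] = 0.034 + 2s ≈ 0.034, [CO3^2-] = 3s (since La^3+ from LaCl3 dominates).
Ksp ≈ (0.034)^2 × (3s)^3
s = 2.3 × 10^-11 M
Check: 2s = 4.6 x 10^-11 ≪ 0.034, so the approximation is valid.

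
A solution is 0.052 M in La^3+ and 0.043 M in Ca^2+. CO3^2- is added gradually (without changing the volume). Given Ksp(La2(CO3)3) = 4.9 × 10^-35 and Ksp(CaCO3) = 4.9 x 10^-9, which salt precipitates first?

Each salt begins to precipitate when Q = Ksp, i.e. when [CO3^2-] reaches its threshold.
For La2(CO3)3: 4.9 × 10^-35 = (0.052)^2 × [CO3^2-]^3  ⇒  [CO3^2-] = 2.6 x 10^-11 M.
For CaCO3: 4.9 x 10^-9 = 0.043 × [CO3^2-]  ⇒  [CO3^2-] = 1.1 × 10^-7 M.
The salt with the lower threshold [CO3^2-] precipitates first: La2(CO3)3.

La2(CO3)3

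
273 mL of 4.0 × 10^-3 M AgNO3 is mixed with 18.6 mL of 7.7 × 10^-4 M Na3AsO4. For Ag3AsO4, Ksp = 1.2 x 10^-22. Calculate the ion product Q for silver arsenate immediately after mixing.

Q ≈ 2.6 × 10^-12

Total volume = 273 + 18.6 = 291.6 mL.
[Ag^+] = 4.0 × 10^-3 × (273/291.6) = 3.74 × 10^-3 M
[AsO4^3-] = 7.7 × 10^-4 × (18.6/291.6) = 4.91 × 10^-5 M
Ag3AsO4(s) ⇌ 3 Ag^+(aq) + AsO4^3-(aq), so Q = [Ag^+]^3[AsO4^3-]
Q = (3.74 × 10^-3)^3(4.91 × 10^-5) = 2.6 × 10^-12
Q > Ksp, so Ag3AsO4 will precipitate.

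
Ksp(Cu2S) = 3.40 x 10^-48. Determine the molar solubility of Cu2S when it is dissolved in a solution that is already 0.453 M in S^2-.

Cu2S(s) ⇌ 2 Cu^+ + S^2-
Ksp = [Cu^+]^2[S^2-]
Let s = moles of Cu2S that dissolve per litre. [Cu^+] = 2s, [S^2-] = 0.453 + s ≈ 0.453 (since the S^2- already present dominates).
Ksp ≈ (2s)^2 × 0.453
s = 1.37 x 10^-24 M
Check: s = 1.4 × 10^-24 ≪ 0.453, so the approximation is valid.

s ≈ 1.37 × 10^-24 M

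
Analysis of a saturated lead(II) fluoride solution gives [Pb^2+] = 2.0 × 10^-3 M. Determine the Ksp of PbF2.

PbF2(s) ⇌ Pb^2+(aq) + 2 F^-(aq)
Stoichiometry gives [F^-] = (2/1)[Pb^2+] = 4.00 × 10^-3 M.
Ksp = [Pb^2+][F^-]^2
Ksp = 2.0 x 10^-3 × (4.00 x 10^-3)^2 = 3.2 × 10^-8

Ksp ≈ 3.2e-8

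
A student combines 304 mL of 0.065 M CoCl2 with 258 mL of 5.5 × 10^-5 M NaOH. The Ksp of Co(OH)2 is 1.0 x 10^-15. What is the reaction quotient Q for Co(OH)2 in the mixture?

Q ≈ 2.2 × 10^-11

Total volume = 304 + 258 = 562 mL.
[Co^2+] = 6.5 x 10^-2 × (304/562) = 3.52 x 10^-2 M
[OH^-] = 5.5 × 10^-5 × (258/562) = 2.52 x 10^-5 M
Co(OH)2(s) <=> Co^2+(aq) + 2 OH^-(aq), so Q = [Co^2+][OH^-]^2
Q = (3.52 × 10^-2)(2.52 × 10^-5)^2 = 2.2 × 10^-11
Q > Ksp, so Co(OH)2 will precipitate.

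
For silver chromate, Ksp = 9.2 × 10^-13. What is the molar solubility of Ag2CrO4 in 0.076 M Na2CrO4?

s = 1.7 × 10^-6 M

Ag2CrO4(s) ⇌ 2 Ag^+ + CrO4^2-
Ksp = [Ag^+]^2[CrO4^2-]
If s mol/L dissolves here, [Ag^+] = 2s, [CrO4^2-] = 0.076 + s ≈ 0.076 (Ksp is small, so little additional dissolves).
Ksp ≈ (2s)^2 × 0.076
s = 1.7 × 10^-6 M
Check: s = 1.7 × 10^-6 ≪ 0.076, so the approximation is valid.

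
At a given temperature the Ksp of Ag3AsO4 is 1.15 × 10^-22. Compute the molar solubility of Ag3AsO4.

Ag3AsO4(s) <=> 3 Ag^+ + AsO4^3-
Ksp = [Ag^+]^3[AsO4^3-]
For each mole of Ag3AsO4 that dissolves: [Ag^+] = 3s, [AsO4^3-] = s.
Ksp = (3s)^3s = 27s^4
s = (1.15 × 10^-22 / 27)^(1/4) = 1.44 × 10^-6 M

s ≈ 1.44e-6 M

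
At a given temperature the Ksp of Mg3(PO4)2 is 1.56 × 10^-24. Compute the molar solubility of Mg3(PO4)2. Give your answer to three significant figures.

6.79e-6 M

Mg3(PO4)2(s) ⇌ 3 Mg^2+ + 2 PO4^3-
Ksp = [Mg^2+]^3[PO4^3-]^2
For each mole of Mg3(PO4)2 that dissolves: [Mg^2+] = 3s, [PO4^3-] = 2s.
Ksp = (3s)^3(2s)^2 = 108s^5
s = (1.56 × 10^-24 / 108)^(1/5) = 6.79 x 10^-6 M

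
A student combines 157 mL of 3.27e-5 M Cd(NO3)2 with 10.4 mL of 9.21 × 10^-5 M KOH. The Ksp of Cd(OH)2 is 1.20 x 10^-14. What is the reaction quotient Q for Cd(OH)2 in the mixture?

1.00e-15

Total volume = 157 + 10.4 = 167.4 mL.
[Cd^2+] = 3.27 × 10^-5 × (157/167.4) = 3.067 x 10^-5 M
[OH^-] = 9.21 × 10^-5 × (10.4/167.4) = 5.722 × 10^-6 M
Cd(OH)2(s) <=> Cd^2+ + 2 OH^-, so Q = [Cd^2+][OH^-]^2
Q = (3.067 × 10^-5)(5.722 x 10^-6)^2 = 1.00 x 10^-15
Q < Ksp, so no precipitate of Cd(OH)2 forms.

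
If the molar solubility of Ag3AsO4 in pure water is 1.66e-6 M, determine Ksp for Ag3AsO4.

Ksp = 2.05 x 10^-22

Ag3AsO4(s) <=> 3 Ag^+ + AsO4^3-
If s mol/L of Ag3AsO4 dissolves, [Ag^+] = 3s and [AsO4^3-] = s.
Ksp = [Ag^+]^3[AsO4^3-]
Substituting: Ksp = (3s)^3s = 27s^4
Ksp = 27 × (1.66 × 10^-6)^4 = 2.05 × 10^-22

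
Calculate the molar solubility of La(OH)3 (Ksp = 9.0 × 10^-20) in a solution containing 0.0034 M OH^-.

La(OH)3(s) <=> La^3+(aq) + 3 OH^-(aq)
Ksp = [La^3+][OH^-]^3
If s mol/L dissolves here, [La^3+] = s, [OH^-] = 0.0034 + 3s ≈ 0.0034 (common-ion effect: OH^- is already 0.0034 M).
Ksp ≈ s × (0.0034)^3
s = 2.3 × 10^-12 M
Check: 3s = 6.9 × 10^-12 ≪ 0.0034, so the approximation is valid.

s = 2.3 × 10^-12 M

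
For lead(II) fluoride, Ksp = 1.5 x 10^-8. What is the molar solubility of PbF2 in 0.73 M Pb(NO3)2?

PbF2(s) ⇌ Pb^2+ + 2 F^-
Ksp = [Pb^2+][F^-]^2
Let s = moles of PbF2 that dissolve per litre. [Pb^2+] = 0.73 + s ≈ 0.73, [F^-] = 2s (common-ion effect: Pb^2+ is already 0.73 M).
Ksp ≈ 0.73 × (2s)^2
s = 7.2 × 10^-5 M
Check: s = 7.2 × 10^-5 ≪ 0.73, so the approximation is valid.

7.2 × 10^-5 M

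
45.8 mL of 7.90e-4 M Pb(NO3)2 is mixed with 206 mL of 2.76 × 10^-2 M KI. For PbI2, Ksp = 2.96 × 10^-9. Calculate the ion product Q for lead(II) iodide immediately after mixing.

Q ≈ 7.33 x 10^-8

Total volume = 45.8 + 206 = 251.8 mL.
[Pb^2+] = 7.90 x 10^-4 × (45.8/251.8) = 1.437 × 10^-4 M
[I^-] = 2.76 x 10^-2 × (206/251.8) = 2.258 × 10^-2 M
PbI2(s) ⇌ Pb^2+(aq) + 2 I^-(aq), so Q = [Pb^2+][I^-]^2
Q = (1.437 × 10^-4)(2.258 × 10^-2)^2 = 7.33 × 10^-8
Q > Ksp, so PbI2 will precipitate.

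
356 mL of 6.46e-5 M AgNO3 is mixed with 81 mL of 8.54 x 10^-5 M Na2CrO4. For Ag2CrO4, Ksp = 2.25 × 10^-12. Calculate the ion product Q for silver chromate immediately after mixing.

Total volume = 356 + 81 = 437 mL.
[Ag^+] = 6.46 × 10^-5 × (356/437) = 5.263 × 10^-5 M
[CrO4^2-] = 8.54 × 10^-5 × (81/437) = 1.583 x 10^-5 M
Ag2CrO4(s) ⇌ 2 Ag^+(aq) + CrO4^2-(aq), so Q = [Ag^+]^2[CrO4^2-]
Q = (5.263 × 10^-5)^2(1.583 × 10^-5) = 4.38 × 10^-14
Q < Ksp, so no precipitate of Ag2CrO4 forms.

Q = 4.38 × 10^-14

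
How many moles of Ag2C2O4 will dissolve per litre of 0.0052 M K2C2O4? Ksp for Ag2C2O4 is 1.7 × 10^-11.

s = 2.9e-5 M

Ag2C2O4(s) <=> 2 Ag^+(aq) + C2O4^2-(aq)
Ksp = [Ag^+]^2[C2O4^2-]
If s mol/L dissolves here, [Ag^+] = 2s, [C2O4^2-] = 0.0052 + s ≈ 0.0052 (common-ion effect: C2O4^2- is already 0.0052 M).
Ksp ≈ (2s)^2 × 0.0052
s = 2.9 x 10^-5 M
Check: s = 2.9 x 10^-5 ≪ 0.0052, so the approximation is valid.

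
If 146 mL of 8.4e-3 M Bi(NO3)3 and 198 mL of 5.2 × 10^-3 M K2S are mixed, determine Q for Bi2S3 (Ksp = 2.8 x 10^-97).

Total volume = 146 + 198 = 344 mL.
[Bi^3+] = 8.4 x 10^-3 × (146/344) = 3.57 × 10^-3 M
[S^2-] = 5.2 × 10^-3 × (198/344) = 2.99 × 10^-3 M
Bi2S3(s) ⇌ 2 Bi^3+(aq) + 3 S^2-(aq), so Q = [Bi^3+]^2[S^2-]^3
Q = (3.57 × 10^-3)^2(2.99 × 10^-3)^3 = 3.4 × 10^-13
Q > Ksp, so Bi2S3 will precipitate.

Q ≈ 3.4e-13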